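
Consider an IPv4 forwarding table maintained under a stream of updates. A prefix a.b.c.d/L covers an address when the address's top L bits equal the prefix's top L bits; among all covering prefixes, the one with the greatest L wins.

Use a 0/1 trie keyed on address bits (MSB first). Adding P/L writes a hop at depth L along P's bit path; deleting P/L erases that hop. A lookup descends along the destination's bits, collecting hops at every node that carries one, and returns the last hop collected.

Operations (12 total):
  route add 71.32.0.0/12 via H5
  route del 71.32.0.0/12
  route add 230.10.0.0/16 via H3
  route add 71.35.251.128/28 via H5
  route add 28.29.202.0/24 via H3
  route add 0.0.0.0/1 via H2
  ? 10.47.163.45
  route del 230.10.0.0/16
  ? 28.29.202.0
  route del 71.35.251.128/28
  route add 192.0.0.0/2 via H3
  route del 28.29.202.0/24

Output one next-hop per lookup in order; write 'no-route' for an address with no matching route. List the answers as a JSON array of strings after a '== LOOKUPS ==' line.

Apply in order:
  add 71.32.0.0/12 -> H5 at depth 12
  del 71.32.0.0/12 (clear depth 12)
  add 230.10.0.0/16 -> H3 at depth 16
  add 71.35.251.128/28 -> H5 at depth 28
  add 28.29.202.0/24 -> H3 at depth 24
  add 0.0.0.0/1 -> H2 at depth 1
  lookup 10.47.163.45: bits 000 walk d0:-→d1:H2→d2:-→d3:- -> H2
  del 230.10.0.0/16 (clear depth 16)
  lookup 28.29.202.0: bits 000111000001110111001010 walk d0:-→d1:H2→d2:-→d3:-→d4:-→d5:-→d6:-→d7:-→d8:-→d9:-→d10:-→d11:-→d12:-→d13:-→d14:-→d15:-→d16:-→d17:-→d18:-→d19:-→d20:-→d21:-→d22:-→d23:-→d24:H3 -> H3
  del 71.35.251.128/28 (clear depth 28)
  add 192.0.0.0/2 -> H3 at depth 2
  del 28.29.202.0/24 (clear depth 24)

== LOOKUPS ==
["H2","H3"]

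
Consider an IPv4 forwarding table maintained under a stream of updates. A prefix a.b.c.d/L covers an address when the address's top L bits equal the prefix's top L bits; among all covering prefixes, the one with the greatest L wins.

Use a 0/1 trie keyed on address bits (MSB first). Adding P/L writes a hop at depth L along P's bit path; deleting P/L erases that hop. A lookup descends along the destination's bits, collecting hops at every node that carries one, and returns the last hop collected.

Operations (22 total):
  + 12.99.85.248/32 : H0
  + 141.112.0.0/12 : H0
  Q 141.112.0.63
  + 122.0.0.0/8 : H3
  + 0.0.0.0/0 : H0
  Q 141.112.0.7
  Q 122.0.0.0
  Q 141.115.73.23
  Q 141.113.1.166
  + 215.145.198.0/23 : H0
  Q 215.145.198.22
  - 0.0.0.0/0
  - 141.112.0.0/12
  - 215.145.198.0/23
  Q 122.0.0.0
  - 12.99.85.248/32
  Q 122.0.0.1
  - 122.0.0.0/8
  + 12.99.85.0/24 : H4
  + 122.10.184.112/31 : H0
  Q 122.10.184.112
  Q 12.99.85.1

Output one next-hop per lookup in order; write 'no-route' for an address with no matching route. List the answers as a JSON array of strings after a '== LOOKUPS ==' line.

Trace:
  add 12.99.85.248/32 -> H0 at depth 32
  add 141.112.0.0/12 -> H0 at depth 12
  Q 141.112.0.63: descend 100011010111 ; hops seen [H0] ; pick H0
  add 122.0.0.0/8 -> H3 at depth 8
  add 0.0.0.0/0 -> H0 at depth 0
  Q 141.112.0.7: descend 100011010111 ; hops seen [H0,H0] ; pick H0
  Q 122.0.0.0: descend 01111010 ; hops seen [H0,H3] ; pick H3
  Q 141.115.73.23: descend 100011010111 ; hops seen [H0,H0] ; pick H0
  Q 141.113.1.166: descend 100011010111 ; hops seen [H0,H0] ; pick H0
  add 215.145.198.0/23 -> H0 at depth 23
  Q 215.145.198.22: descend 11010111100100011100011 ; hops seen [H0,H0] ; pick H0
  - 0.0.0.0/0 clear@0
  - 141.112.0.0/12 clear@12
  - 215.145.198.0/23 clear@23
  Q 122.0.0.0: descend 01111010 ; hops seen [H3] ; pick H3
  - 12.99.85.248/32 clear@32
  Q 122.0.0.1: descend 01111010 ; hops seen [H3] ; pick H3
  - 122.0.0.0/8 clear@8
  add 12.99.85.0/24 -> H4 at depth 24
  add 122.10.184.112/31 -> H0 at depth 31
  Q 122.10.184.112: descend 0111101000001010101110000111000 ; hops seen [H0] ; pick H0
  Q 12.99.85.1: descend 000011000110001101010101 ; hops seen [H4] ; pick H4

== LOOKUPS ==
["H0","H0","H3","H0","H0","H0","H3","H3","H0","H4"]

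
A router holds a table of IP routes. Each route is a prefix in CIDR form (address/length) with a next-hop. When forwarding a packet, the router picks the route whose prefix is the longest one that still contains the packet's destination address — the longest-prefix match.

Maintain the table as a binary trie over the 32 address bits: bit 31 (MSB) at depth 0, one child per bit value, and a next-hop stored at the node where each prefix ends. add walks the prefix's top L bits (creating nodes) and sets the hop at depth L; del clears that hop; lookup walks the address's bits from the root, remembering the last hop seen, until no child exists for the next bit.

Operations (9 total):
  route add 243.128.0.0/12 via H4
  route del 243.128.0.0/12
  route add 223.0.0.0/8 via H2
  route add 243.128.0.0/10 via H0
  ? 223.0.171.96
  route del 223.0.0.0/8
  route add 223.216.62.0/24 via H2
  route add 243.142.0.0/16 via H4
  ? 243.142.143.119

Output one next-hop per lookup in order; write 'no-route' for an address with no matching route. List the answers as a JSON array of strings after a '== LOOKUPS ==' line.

Apply in order:
  + 243.128.0.0/12 (H4) depth=12
  del 243.128.0.0/12 (clear depth 12)
  + 223.0.0.0/8 (H2) depth=8
  + 243.128.0.0/10 (H0) depth=10
  lookup 223.0.171.96: bits 11011111 walk d0:-→d1:-→d2:-→d3:-→d4:-→d5:-→d6:-→d7:-→d8:H2 -> H2
  del 223.0.0.0/8 (clear depth 8)
  + 223.216.62.0/24 (H2) depth=24
  + 243.142.0.0/16 (H4) depth=16
  lookup 243.142.143.119: bits 1111001110001110 walk d0:-→d1:-→d2:-→d3:-→d4:-→d5:-→d6:-→d7:-→d8:-→d9:-→d10:H0→d11:-→d12:-→d13:-→d14:-→d15:-→d16:H4 -> H4

== LOOKUPS ==
["H2","H4"]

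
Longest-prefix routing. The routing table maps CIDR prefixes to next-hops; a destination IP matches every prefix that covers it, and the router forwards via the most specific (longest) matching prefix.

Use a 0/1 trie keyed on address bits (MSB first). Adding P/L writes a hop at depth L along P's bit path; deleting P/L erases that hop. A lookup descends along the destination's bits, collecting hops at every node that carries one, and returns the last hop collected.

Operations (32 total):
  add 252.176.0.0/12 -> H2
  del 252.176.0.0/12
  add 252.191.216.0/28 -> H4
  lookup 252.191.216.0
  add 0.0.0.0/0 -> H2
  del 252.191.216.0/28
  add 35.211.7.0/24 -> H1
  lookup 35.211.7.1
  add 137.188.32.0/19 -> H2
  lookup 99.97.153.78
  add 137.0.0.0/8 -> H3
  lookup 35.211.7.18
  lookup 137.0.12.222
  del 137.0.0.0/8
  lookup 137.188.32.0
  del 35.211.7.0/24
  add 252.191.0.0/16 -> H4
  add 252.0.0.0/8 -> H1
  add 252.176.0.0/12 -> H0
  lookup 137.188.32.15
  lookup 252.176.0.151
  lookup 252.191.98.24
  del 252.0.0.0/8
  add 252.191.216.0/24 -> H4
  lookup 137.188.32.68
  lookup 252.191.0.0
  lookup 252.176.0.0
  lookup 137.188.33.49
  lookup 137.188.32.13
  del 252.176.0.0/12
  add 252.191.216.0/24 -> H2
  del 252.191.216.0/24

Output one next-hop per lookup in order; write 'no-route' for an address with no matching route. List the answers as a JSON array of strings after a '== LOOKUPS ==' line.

Apply in order:
  add 252.176.0.0/12 -> H2 at depth 12
  del 252.176.0.0/12 (clear depth 12)
  add 252.191.216.0/28 -> H4 at depth 28
  Q 252.191.216.0: descend 1111110010111111110110000000 ; hops seen [H4] ; pick H4
  add 0.0.0.0/0 -> H2 at depth 0
  del 252.191.216.0/28 (clear depth 28)
  add 35.211.7.0/24 -> H1 at depth 24
  Q 35.211.7.1: descend 001000111101001100000111 ; hops seen [H2,H1] ; pick H1
  add 137.188.32.0/19 -> H2 at depth 19
  Q 99.97.153.78: descend 0 ; hops seen [H2] ; pick H2
  add 137.0.0.0/8 -> H3 at depth 8
  Q 35.211.7.18: descend 001000111101001100000111 ; hops seen [H2,H1] ; pick H1
  Q 137.0.12.222: descend 10001001 ; hops seen [H2,H3] ; pick H3
  del 137.0.0.0/8 (clear depth 8)
  Q 137.188.32.0: descend 1000100110111100001 ; hops seen [H2,H2] ; pick H2
  del 35.211.7.0/24 (clear depth 24)
  add 252.191.0.0/16 -> H4 at depth 16
  add 252.0.0.0/8 -> H1 at depth 8
  add 252.176.0.0/12 -> H0 at depth 12
  Q 137.188.32.15: descend 1000100110111100001 ; hops seen [H2,H2] ; pick H2
  Q 252.176.0.151: descend 111111001011 ; hops seen [H2,H1,H0] ; pick H0
  Q 252.191.98.24: descend 1111110010111111 ; hops seen [H2,H1,H0,H4] ; pick H4
  del 252.0.0.0/8 (clear depth 8)
  add 252.191.216.0/24 -> H4 at depth 24
  Q 137.188.32.68: descend 1000100110111100001 ; hops seen [H2,H2] ; pick H2
  Q 252.191.0.0: descend 1111110010111111 ; hops seen [H2,H0,H4] ; pick H4
  Q 252.176.0.0: descend 111111001011 ; hops seen [H2,H0] ; pick H0
  Q 137.188.33.49: descend 1000100110111100001 ; hops seen [H2,H2] ; pick H2
  Q 137.188.32.13: descend 1000100110111100001 ; hops seen [H2,H2] ; pick H2
  del 252.176.0.0/12 (clear depth 12)
  add 252.191.216.0/24 -> H2 at depth 24
  del 252.191.216.0/24 (clear depth 24)

== LOOKUPS ==
["H4","H1","H2","H1","H3","H2","H2","H0","H4","H2","H4","H0","H2","H2"]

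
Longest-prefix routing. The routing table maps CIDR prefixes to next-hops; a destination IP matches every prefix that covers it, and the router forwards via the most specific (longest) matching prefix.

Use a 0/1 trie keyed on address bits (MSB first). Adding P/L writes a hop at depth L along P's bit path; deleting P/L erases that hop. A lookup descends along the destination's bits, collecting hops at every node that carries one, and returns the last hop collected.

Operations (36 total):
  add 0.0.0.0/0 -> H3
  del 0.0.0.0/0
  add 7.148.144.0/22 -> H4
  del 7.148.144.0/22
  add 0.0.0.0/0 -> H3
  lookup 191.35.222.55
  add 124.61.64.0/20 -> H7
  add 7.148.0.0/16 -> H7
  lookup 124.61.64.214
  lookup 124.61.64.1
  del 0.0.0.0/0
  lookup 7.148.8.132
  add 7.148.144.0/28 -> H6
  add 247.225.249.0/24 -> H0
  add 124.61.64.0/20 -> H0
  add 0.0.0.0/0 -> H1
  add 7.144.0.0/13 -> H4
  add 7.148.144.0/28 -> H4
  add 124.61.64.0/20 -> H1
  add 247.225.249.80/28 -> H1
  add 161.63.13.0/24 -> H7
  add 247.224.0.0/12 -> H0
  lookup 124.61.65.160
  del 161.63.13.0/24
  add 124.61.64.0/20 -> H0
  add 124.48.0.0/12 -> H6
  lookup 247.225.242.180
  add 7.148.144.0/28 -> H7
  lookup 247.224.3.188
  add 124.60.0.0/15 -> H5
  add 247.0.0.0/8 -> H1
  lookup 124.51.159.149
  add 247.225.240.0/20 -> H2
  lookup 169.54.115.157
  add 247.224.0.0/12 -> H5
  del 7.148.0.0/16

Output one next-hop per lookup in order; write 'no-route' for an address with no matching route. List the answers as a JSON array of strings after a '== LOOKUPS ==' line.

Trace:
  + 0.0.0.0/0 (H3) depth=0
  del 0.0.0.0/0 (clear depth 0)
  + 7.148.144.0/22 (H4) depth=22
  del 7.148.144.0/22 (clear depth 22)
  + 0.0.0.0/0 (H3) depth=0
  lookup 191.35.222.55: bits ε walk d0:H3 -> H3
  + 124.61.64.0/20 (H7) depth=20
  + 7.148.0.0/16 (H7) depth=16
  lookup 124.61.64.214: bits 01111100001111010100 walk d0:H3→d1:-→d2:-→d3:-→d4:-→d5:-→d6:-→d7:-→d8:-→d9:-→d10:-→d11:-→d12:-→d13:-→d14:-→d15:-→d16:-→d17:-→d18:-→d19:-→d20:H7 -> H7
  lookup 124.61.64.1: bits 01111100001111010100 walk d0:H3→d1:-→d2:-→d3:-→d4:-→d5:-→d6:-→d7:-→d8:-→d9:-→d10:-→d11:-→d12:-→d13:-→d14:-→d15:-→d16:-→d17:-→d18:-→d19:-→d20:H7 -> H7
  del 0.0.0.0/0 (clear depth 0)
  lookup 7.148.8.132: bits 0000011110010100 walk d0:-→d1:-→d2:-→d3:-→d4:-→d5:-→d6:-→d7:-→d8:-→d9:-→d10:-→d11:-→d12:-→d13:-→d14:-→d15:-→d16:H7 -> H7
  + 7.148.144.0/28 (H6) depth=28
  + 247.225.249.0/24 (H0) depth=24
  + 124.61.64.0/20 (H0) depth=20
  + 0.0.0.0/0 (H1) depth=0
  + 7.144.0.0/13 (H4) depth=13
  + 7.148.144.0/28 (H4) depth=28
  + 124.61.64.0/20 (H1) depth=20
  + 247.225.249.80/28 (H1) depth=28
  + 161.63.13.0/24 (H7) depth=24
  + 247.224.0.0/12 (H0) depth=12
  lookup 124.61.65.160: bits 01111100001111010100 walk d0:H1→d1:-→d2:-→d3:-→d4:-→d5:-→d6:-→d7:-→d8:-→d9:-→d10:-→d11:-→d12:-→d13:-→d14:-→d15:-→d16:-→d17:-→d18:-→d19:-→d20:H1 -> H1
  del 161.63.13.0/24 (clear depth 24)
  + 124.61.64.0/20 (H0) depth=20
  + 124.48.0.0/12 (H6) depth=12
  lookup 247.225.242.180: bits 11110111111000011111 walk d0:H1→d1:-→d2:-→d3:-→d4:-→d5:-→d6:-→d7:-→d8:-→d9:-→d10:-→d11:-→d12:H0→d13:-→d14:-→d15:-→d16:-→d17:-→d18:-→d19:-→d20:- -> H0
  + 7.148.144.0/28 (H7) depth=28
  lookup 247.224.3.188: bits 111101111110000 walk d0:H1→d1:-→d2:-→d3:-→d4:-→d5:-→d6:-→d7:-→d8:-→d9:-→d10:-→d11:-→d12:H0→d13:-→d14:-→d15:- -> H0
  + 124.60.0.0/15 (H5) depth=15
  + 247.0.0.0/8 (H1) depth=8
  lookup 124.51.159.149: bits 011111000011 walk d0:H1→d1:-→d2:-→d3:-→d4:-→d5:-→d6:-→d7:-→d8:-→d9:-→d10:-→d11:-→d12:H6 -> H6
  + 247.225.240.0/20 (H2) depth=20
  lookup 169.54.115.157: bits 1010 walk d0:H1→d1:-→d2:-→d3:-→d4:- -> H1
  + 247.224.0.0/12 (H5) depth=12
  del 7.148.0.0/16 (clear depth 16)

== LOOKUPS ==
["H3","H7","H7","H7","H1","H0","H0","H6","H1"]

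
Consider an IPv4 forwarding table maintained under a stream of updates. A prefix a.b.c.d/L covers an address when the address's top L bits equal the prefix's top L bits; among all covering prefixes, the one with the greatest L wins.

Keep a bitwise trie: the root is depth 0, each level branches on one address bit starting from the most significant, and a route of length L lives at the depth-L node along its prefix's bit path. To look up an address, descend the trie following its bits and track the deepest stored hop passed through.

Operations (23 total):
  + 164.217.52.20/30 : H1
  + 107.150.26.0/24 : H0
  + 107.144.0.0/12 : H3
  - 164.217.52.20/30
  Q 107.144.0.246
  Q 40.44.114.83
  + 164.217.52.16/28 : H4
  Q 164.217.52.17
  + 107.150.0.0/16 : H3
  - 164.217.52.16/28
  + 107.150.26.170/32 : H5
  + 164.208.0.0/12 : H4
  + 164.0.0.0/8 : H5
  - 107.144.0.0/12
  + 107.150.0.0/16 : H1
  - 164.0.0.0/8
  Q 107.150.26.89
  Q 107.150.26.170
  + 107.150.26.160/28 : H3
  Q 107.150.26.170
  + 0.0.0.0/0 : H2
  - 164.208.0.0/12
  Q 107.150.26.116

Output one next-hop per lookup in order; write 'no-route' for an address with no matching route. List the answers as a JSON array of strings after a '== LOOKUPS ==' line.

Process each operation:
  add 164.217.52.20/30 -> H1 at depth 30
  add 107.150.26.0/24 -> H0 at depth 24
  add 107.144.0.0/12 -> H3 at depth 12
  del 164.217.52.20/30 (clear depth 30)
  lookup 107.144.0.246: bits 0110101110010 walk d0:-→d1:-→d2:-→d3:-→d4:-→d5:-→d6:-→d7:-→d8:-→d9:-→d10:-→d11:-→d12:H3→d13:- -> H3
  lookup 40.44.114.83: bits 0 walk d0:-→d1:- -> no-route
  add 164.217.52.16/28 -> H4 at depth 28
  lookup 164.217.52.17: bits 10100100110110010011010000010 walk d0:-→d1:-→d2:-→d3:-→d4:-→d5:-→d6:-→d7:-→d8:-→d9:-→d10:-→d11:-→d12:-→d13:-→d14:-→d15:-→d16:-→d17:-→d18:-→d19:-→d20:-→d21:-→d22:-→d23:-→d24:-→d25:-→d26:-→d27:-→d28:H4→d29:- -> H4
  add 107.150.0.0/16 -> H3 at depth 16
  del 164.217.52.16/28 (clear depth 28)
  add 107.150.26.170/32 -> H5 at depth 32
  add 164.208.0.0/12 -> H4 at depth 12
  add 164.0.0.0/8 -> H5 at depth 8
  del 107.144.0.0/12 (clear depth 12)
  add 107.150.0.0/16 -> H1 at depth 16
  del 164.0.0.0/8 (clear depth 8)
  lookup 107.150.26.89: bits 011010111001011000011010 walk d0:-→d1:-→d2:-→d3:-→d4:-→d5:-→d6:-→d7:-→d8:-→d9:-→d10:-→d11:-→d12:-→d13:-→d14:-→d15:-→d16:H1→d17:-→d18:-→d19:-→d20:-→d21:-→d22:-→d23:-→d24:H0 -> H0
  lookup 107.150.26.170: bits 01101011100101100001101010101010 walk d0:-→d1:-→d2:-→d3:-→d4:-→d5:-→d6:-→d7:-→d8:-→d9:-→d10:-→d11:-→d12:-→d13:-→d14:-→d15:-→d16:H1→d17:-→d18:-→d19:-→d20:-→d21:-→d22:-→d23:-→d24:H0→d25:-→d26:-→d27:-→d28:-→d29:-→d30:-→d31:-→d32:H5 -> H5
  add 107.150.26.160/28 -> H3 at depth 28
  lookup 107.150.26.170: bits 01101011100101100001101010101010 walk d0:-→d1:-→d2:-→d3:-→d4:-→d5:-→d6:-→d7:-→d8:-→d9:-→d10:-→d11:-→d12:-→d13:-→d14:-→d15:-→d16:H1→d17:-→d18:-→d19:-→d20:-→d21:-→d22:-→d23:-→d24:H0→d25:-→d26:-→d27:-→d28:H3→d29:-→d30:-→d31:-→d32:H5 -> H5
  add 0.0.0.0/0 -> H2 at depth 0
  del 164.208.0.0/12 (clear depth 12)
  lookup 107.150.26.116: bits 011010111001011000011010 walk d0:H2→d1:-→d2:-→d3:-→d4:-→d5:-→d6:-→d7:-→d8:-→d9:-→d10:-→d11:-→d12:-→d13:-→d14:-→d15:-→d16:H1→d17:-→d18:-→d19:-→d20:-→d21:-→d22:-→d23:-→d24:H0 -> H0

== LOOKUPS ==
["H3","no-route","H4","H0","H5","H5","H0"]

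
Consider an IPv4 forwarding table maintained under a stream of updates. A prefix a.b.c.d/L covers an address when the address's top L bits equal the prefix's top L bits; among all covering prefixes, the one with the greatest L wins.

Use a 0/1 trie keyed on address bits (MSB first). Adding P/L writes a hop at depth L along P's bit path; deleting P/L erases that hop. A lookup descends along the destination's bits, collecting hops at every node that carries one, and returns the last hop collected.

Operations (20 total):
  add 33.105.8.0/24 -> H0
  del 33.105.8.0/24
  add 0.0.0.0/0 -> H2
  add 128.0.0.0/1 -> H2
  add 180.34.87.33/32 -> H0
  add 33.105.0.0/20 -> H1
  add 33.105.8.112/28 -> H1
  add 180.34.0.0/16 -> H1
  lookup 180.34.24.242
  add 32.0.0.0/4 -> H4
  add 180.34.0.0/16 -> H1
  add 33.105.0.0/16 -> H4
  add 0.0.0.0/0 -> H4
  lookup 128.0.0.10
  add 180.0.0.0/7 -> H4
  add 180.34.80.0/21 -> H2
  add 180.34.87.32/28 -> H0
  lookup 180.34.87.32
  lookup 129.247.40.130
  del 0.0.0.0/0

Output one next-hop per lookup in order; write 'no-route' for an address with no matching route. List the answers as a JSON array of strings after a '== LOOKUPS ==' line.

Process each operation:
  add 33.105.8.0/24 -> H0 at depth 24
  del 33.105.8.0/24 (clear depth 24)
  add 0.0.0.0/0 -> H2 at depth 0
  add 128.0.0.0/1 -> H2 at depth 1
  add 180.34.87.33/32 -> H0 at depth 32
  add 33.105.0.0/20 -> H1 at depth 20
  add 33.105.8.112/28 -> H1 at depth 28
  add 180.34.0.0/16 -> H1 at depth 16
  lookup 180.34.24.242: bits 10110100001000100 walk d0:H2→d1:H2→d2:-→d3:-→d4:-→d5:-→d6:-→d7:-→d8:-→d9:-→d10:-→d11:-→d12:-→d13:-→d14:-→d15:-→d16:H1→d17:- -> H1
  add 32.0.0.0/4 -> H4 at depth 4
  add 180.34.0.0/16 -> H1 at depth 16
  add 33.105.0.0/16 -> H4 at depth 16
  add 0.0.0.0/0 -> H4 at depth 0
  lookup 128.0.0.10: bits 10 walk d0:H4→d1:H2→d2:- -> H2
  add 180.0.0.0/7 -> H4 at depth 7
  add 180.34.80.0/21 -> H2 at depth 21
  add 180.34.87.32/28 -> H0 at depth 28
  lookup 180.34.87.32: bits 1011010000100010010101110010000 walk d0:H4→d1:H2→d2:-→d3:-→d4:-→d5:-→d6:-→d7:H4→d8:-→d9:-→d10:-→d11:-→d12:-→d13:-→d14:-→d15:-→d16:H1→d17:-→d18:-→d19:-→d20:-→d21:H2→d22:-→d23:-→d24:-→d25:-→d26:-→d27:-→d28:H0→d29:-→d30:-→d31:- -> H0
  lookup 129.247.40.130: bits 10 walk d0:H4→d1:H2→d2:- -> H2
  del 0.0.0.0/0 (clear depth 0)

== LOOKUPS ==
["H1","H2","H0","H2"]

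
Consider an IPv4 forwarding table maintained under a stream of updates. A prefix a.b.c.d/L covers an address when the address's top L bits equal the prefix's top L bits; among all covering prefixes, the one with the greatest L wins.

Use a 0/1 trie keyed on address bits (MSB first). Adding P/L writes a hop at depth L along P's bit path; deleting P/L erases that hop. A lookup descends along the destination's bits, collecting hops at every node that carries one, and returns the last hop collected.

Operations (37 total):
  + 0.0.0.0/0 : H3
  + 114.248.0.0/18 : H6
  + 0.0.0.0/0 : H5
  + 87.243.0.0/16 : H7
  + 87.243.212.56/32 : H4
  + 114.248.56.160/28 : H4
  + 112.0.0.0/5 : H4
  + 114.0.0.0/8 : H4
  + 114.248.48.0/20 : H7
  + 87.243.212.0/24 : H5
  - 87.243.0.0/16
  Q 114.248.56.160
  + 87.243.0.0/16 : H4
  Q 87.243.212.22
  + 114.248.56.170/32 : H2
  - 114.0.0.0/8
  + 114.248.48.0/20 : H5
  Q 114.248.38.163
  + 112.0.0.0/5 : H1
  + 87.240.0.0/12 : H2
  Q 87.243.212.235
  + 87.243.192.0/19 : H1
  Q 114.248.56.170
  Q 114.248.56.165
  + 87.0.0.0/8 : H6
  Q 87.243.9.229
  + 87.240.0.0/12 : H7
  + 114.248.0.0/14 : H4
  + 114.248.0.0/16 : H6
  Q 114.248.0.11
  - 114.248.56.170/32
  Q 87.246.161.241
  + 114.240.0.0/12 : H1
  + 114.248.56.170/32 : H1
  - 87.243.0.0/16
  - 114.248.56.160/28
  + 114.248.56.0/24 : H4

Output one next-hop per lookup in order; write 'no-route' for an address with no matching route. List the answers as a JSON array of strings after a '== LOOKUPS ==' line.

Trace:
  add 0.0.0.0/0 -> H3 at depth 0
  add 114.248.0.0/18 -> H6 at depth 18
  add 0.0.0.0/0 -> H5 at depth 0
  add 87.243.0.0/16 -> H7 at depth 16
  add 87.243.212.56/32 -> H4 at depth 32
  add 114.248.56.160/28 -> H4 at depth 28
  add 112.0.0.0/5 -> H4 at depth 5
  add 114.0.0.0/8 -> H4 at depth 8
  add 114.248.48.0/20 -> H7 at depth 20
  add 87.243.212.0/24 -> H5 at depth 24
  del 87.243.0.0/16 (clear depth 16)
  Q 114.248.56.160: descend 0111001011111000001110001010 ; hops seen [H5,H4,H4,H6,H7,H4] ; pick H4
  add 87.243.0.0/16 -> H4 at depth 16
  Q 87.243.212.22: descend 01010111111100111101010000 ; hops seen [H5,H4,H5] ; pick H5
  add 114.248.56.170/32 -> H2 at depth 32
  del 114.0.0.0/8 (clear depth 8)
  add 114.248.48.0/20 -> H5 at depth 20
  Q 114.248.38.163: descend 0111001011111000001 ; hops seen [H5,H4,H6] ; pick H6
  add 112.0.0.0/5 -> H1 at depth 5
  add 87.240.0.0/12 -> H2 at depth 12
  Q 87.243.212.235: descend 010101111111001111010100 ; hops seen [H5,H2,H4,H5] ; pick H5
  add 87.243.192.0/19 -> H1 at depth 19
  Q 114.248.56.170: descend 01110010111110000011100010101010 ; hops seen [H5,H1,H6,H5,H4,H2] ; pick H2
  Q 114.248.56.165: descend 0111001011111000001110001010 ; hops seen [H5,H1,H6,H5,H4] ; pick H4
  add 87.0.0.0/8 -> H6 at depth 8
  Q 87.243.9.229: descend 0101011111110011 ; hops seen [H5,H6,H2,H4] ; pick H4
  add 87.240.0.0/12 -> H7 at depth 12
  add 114.248.0.0/14 -> H4 at depth 14
  add 114.248.0.0/16 -> H6 at depth 16
  Q 114.248.0.11: descend 011100101111100000 ; hops seen [H5,H1,H4,H6,H6] ; pick H6
  del 114.248.56.170/32 (clear depth 32)
  Q 87.246.161.241: descend 0101011111110 ; hops seen [H5,H6,H7] ; pick H7
  add 114.240.0.0/12 -> H1 at depth 12
  add 114.248.56.170/32 -> H1 at depth 32
  del 87.243.0.0/16 (clear depth 16)
  del 114.248.56.160/28 (clear depth 28)
  add 114.248.56.0/24 -> H4 at depth 24

== LOOKUPS ==
["H4","H5","H6","H5","H2","H4","H4","H6","H7"]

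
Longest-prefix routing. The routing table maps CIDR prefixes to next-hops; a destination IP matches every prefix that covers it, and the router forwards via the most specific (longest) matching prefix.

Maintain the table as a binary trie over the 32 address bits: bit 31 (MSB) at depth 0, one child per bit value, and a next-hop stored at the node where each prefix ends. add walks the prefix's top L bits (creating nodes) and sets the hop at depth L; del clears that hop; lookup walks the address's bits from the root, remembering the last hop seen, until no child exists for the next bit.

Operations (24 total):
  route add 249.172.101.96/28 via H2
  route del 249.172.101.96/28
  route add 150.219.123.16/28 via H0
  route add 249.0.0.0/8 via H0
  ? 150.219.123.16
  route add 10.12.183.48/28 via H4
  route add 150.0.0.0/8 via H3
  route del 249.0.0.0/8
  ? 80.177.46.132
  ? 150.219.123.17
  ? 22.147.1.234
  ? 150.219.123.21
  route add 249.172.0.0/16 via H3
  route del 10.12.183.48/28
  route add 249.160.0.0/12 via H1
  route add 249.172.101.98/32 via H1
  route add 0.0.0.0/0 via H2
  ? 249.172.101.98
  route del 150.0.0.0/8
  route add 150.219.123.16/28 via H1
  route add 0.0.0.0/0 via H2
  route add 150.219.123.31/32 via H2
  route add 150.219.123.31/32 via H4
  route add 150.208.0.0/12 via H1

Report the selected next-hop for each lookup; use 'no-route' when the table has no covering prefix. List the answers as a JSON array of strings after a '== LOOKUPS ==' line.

Process each operation:
  add 249.172.101.96/28 -> H2 at depth 28
  - 249.172.101.96/28 clear@28
  add 150.219.123.16/28 -> H0 at depth 28
  add 249.0.0.0/8 -> H0 at depth 8
  ? 150.219.123.16  path d0:-→d1:-→d2:-→d3:-→d4:-→d5:-→d6:-→d7:-→d8:-→d9:-→d10:-→d11:-→d12:-→d13:-→d14:-→d15:-→d16:-→d17:-→d18:-→d19:-→d20:-→d21:-→d22:-→d23:-→d24:-→d25:-→d26:-→d27:-→d28:H0  best=H0
  add 10.12.183.48/28 -> H4 at depth 28
  add 150.0.0.0/8 -> H3 at depth 8
  - 249.0.0.0/8 clear@8
  ? 80.177.46.132  path d0:-→d1:-  best=no-route
  ? 150.219.123.17  path d0:-→d1:-→d2:-→d3:-→d4:-→d5:-→d6:-→d7:-→d8:H3→d9:-→d10:-→d11:-→d12:-→d13:-→d14:-→d15:-→d16:-→d17:-→d18:-→d19:-→d20:-→d21:-→d22:-→d23:-→d24:-→d25:-→d26:-→d27:-→d28:H0  best=H0
  ? 22.147.1.234  path d0:-→d1:-→d2:-→d3:-  best=no-route
  ? 150.219.123.21  path d0:-→d1:-→d2:-→d3:-→d4:-→d5:-→d6:-→d7:-→d8:H3→d9:-→d10:-→d11:-→d12:-→d13:-→d14:-→d15:-→d16:-→d17:-→d18:-→d19:-→d20:-→d21:-→d22:-→d23:-→d24:-→d25:-→d26:-→d27:-→d28:H0  best=H0
  add 249.172.0.0/16 -> H3 at depth 16
  - 10.12.183.48/28 clear@28
  add 249.160.0.0/12 -> H1 at depth 12
  add 249.172.101.98/32 -> H1 at depth 32
  add 0.0.0.0/0 -> H2 at depth 0
  ? 249.172.101.98  path d0:H2→d1:-→d2:-→d3:-→d4:-→d5:-→d6:-→d7:-→d8:-→d9:-→d10:-→d11:-→d12:H1→d13:-→d14:-→d15:-→d16:H3→d17:-→d18:-→d19:-→d20:-→d21:-→d22:-→d23:-→d24:-→d25:-→d26:-→d27:-→d28:-→d29:-→d30:-→d31:-→d32:H1  best=H1
  - 150.0.0.0/8 clear@8
  add 150.219.123.16/28 -> H1 at depth 28
  add 0.0.0.0/0 -> H2 at depth 0
  add 150.219.123.31/32 -> H2 at depth 32
  add 150.219.123.31/32 -> H4 at depth 32
  add 150.208.0.0/12 -> H1 at depth 12

== LOOKUPS ==
["H0","no-route","H0","no-route","H0","H1"]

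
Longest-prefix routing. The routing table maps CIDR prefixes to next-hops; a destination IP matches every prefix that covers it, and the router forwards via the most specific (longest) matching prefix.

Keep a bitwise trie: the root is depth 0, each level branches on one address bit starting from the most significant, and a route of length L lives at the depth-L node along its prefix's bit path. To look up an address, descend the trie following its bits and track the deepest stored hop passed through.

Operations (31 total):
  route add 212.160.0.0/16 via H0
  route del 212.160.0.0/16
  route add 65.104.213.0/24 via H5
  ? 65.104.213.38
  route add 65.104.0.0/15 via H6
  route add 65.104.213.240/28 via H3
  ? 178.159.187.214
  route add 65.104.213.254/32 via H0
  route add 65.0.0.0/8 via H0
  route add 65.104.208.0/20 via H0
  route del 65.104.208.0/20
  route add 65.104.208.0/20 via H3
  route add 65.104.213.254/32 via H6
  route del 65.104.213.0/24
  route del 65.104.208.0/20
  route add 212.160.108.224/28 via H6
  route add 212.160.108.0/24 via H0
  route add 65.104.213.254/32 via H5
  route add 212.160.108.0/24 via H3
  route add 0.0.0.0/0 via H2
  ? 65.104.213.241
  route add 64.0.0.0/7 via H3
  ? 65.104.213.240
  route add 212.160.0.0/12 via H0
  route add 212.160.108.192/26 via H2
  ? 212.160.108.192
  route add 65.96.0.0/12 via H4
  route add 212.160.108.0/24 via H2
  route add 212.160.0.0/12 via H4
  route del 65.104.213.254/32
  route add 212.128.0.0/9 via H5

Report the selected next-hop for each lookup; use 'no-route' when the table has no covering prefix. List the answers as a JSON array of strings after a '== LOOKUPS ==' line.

Process each operation:
  + 212.160.0.0/16 (H0) depth=16
  - 212.160.0.0/16 clear@16
  + 65.104.213.0/24 (H5) depth=24
  lookup 65.104.213.38: bits 010000010110100011010101 walk d0:-→d1:-→d2:-→d3:-→d4:-→d5:-→d6:-→d7:-→d8:-→d9:-→d10:-→d11:-→d12:-→d13:-→d14:-→d15:-→d16:-→d17:-→d18:-→d19:-→d20:-→d21:-→d22:-→d23:-→d24:H5 -> H5
  + 65.104.0.0/15 (H6) depth=15
  + 65.104.213.240/28 (H3) depth=28
  lookup 178.159.187.214: bits 1 walk d0:-→d1:- -> no-route
  + 65.104.213.254/32 (H0) depth=32
  + 65.0.0.0/8 (H0) depth=8
  + 65.104.208.0/20 (H0) depth=20
  - 65.104.208.0/20 clear@20
  + 65.104.208.0/20 (H3) depth=20
  + 65.104.213.254/32 (H6) depth=32
  - 65.104.213.0/24 clear@24
  - 65.104.208.0/20 clear@20
  + 212.160.108.224/28 (H6) depth=28
  + 212.160.108.0/24 (H0) depth=24
  + 65.104.213.254/32 (H5) depth=32
  + 212.160.108.0/24 (H3) depth=24
  + 0.0.0.0/0 (H2) depth=0
  lookup 65.104.213.241: bits 0100000101101000110101011111 walk d0:H2→d1:-→d2:-→d3:-→d4:-→d5:-→d6:-→d7:-→d8:H0→d9:-→d10:-→d11:-→d12:-→d13:-→d14:-→d15:H6→d16:-→d17:-→d18:-→d19:-→d20:-→d21:-→d22:-→d23:-→d24:-→d25:-→d26:-→d27:-→d28:H3 -> H3
  + 64.0.0.0/7 (H3) depth=7
  lookup 65.104.213.240: bits 0100000101101000110101011111 walk d0:H2→d1:-→d2:-→d3:-→d4:-→d5:-→d6:-→d7:H3→d8:H0→d9:-→d10:-→d11:-→d12:-→d13:-→d14:-→d15:H6→d16:-→d17:-→d18:-→d19:-→d20:-→d21:-→d22:-→d23:-→d24:-→d25:-→d26:-→d27:-→d28:H3 -> H3
  + 212.160.0.0/12 (H0) depth=12
  + 212.160.108.192/26 (H2) depth=26
  lookup 212.160.108.192: bits 11010100101000000110110011 walk d0:H2→d1:-→d2:-→d3:-→d4:-→d5:-→d6:-→d7:-→d8:-→d9:-→d10:-→d11:-→d12:H0→d13:-→d14:-→d15:-→d16:-→d17:-→d18:-→d19:-→d20:-→d21:-→d22:-→d23:-→d24:H3→d25:-→d26:H2 -> H2
  + 65.96.0.0/12 (H4) depth=12
  + 212.160.108.0/24 (H2) depth=24
  + 212.160.0.0/12 (H4) depth=12
  - 65.104.213.254/32 clear@32
  + 212.128.0.0/9 (H5) depth=9

== LOOKUPS ==
["H5","no-route","H3","H3","H2"]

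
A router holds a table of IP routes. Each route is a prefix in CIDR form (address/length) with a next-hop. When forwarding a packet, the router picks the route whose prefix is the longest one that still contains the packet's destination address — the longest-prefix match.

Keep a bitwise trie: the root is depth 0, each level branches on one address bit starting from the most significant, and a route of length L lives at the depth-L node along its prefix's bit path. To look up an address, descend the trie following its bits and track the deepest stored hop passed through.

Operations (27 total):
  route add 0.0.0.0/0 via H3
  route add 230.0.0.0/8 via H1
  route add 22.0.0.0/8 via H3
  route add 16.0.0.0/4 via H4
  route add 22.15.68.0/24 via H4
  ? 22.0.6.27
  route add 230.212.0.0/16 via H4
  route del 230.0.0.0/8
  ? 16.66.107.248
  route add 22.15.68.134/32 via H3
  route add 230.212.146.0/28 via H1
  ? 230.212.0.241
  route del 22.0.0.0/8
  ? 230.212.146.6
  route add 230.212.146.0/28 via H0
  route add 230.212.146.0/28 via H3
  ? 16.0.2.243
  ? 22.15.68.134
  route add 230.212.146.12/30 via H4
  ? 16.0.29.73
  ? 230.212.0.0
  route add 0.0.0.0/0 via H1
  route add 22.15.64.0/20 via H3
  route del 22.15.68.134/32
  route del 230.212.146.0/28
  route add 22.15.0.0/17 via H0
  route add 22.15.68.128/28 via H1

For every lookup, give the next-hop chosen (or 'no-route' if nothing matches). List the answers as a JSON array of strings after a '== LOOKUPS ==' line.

Apply in order:
  add 0.0.0.0/0 -> H3 at depth 0
  add 230.0.0.0/8 -> H1 at depth 8
  add 22.0.0.0/8 -> H3 at depth 8
  add 16.0.0.0/4 -> H4 at depth 4
  add 22.15.68.0/24 -> H4 at depth 24
  Q 22.0.6.27: descend 000101100000 ; hops seen [H3,H4,H3] ; pick H3
  add 230.212.0.0/16 -> H4 at depth 16
  del 230.0.0.0/8 (clear depth 8)
  Q 16.66.107.248: descend 00010 ; hops seen [H3,H4] ; pick H4
  add 22.15.68.134/32 -> H3 at depth 32
  add 230.212.146.0/28 -> H1 at depth 28
  Q 230.212.0.241: descend 1110011011010100 ; hops seen [H3,H4] ; pick H4
  del 22.0.0.0/8 (clear depth 8)
  Q 230.212.146.6: descend 1110011011010100100100100000 ; hops seen [H3,H4,H1] ; pick H1
  add 230.212.146.0/28 -> H0 at depth 28
  add 230.212.146.0/28 -> H3 at depth 28
  Q 16.0.2.243: descend 00010 ; hops seen [H3,H4] ; pick H4
  Q 22.15.68.134: descend 00010110000011110100010010000110 ; hops seen [H3,H4,H4,H3] ; pick H3
  add 230.212.146.12/30 -> H4 at depth 30
  Q 16.0.29.73: descend 00010 ; hops seen [H3,H4] ; pick H4
  Q 230.212.0.0: descend 1110011011010100 ; hops seen [H3,H4] ; pick H4
  add 0.0.0.0/0 -> H1 at depth 0
  add 22.15.64.0/20 -> H3 at depth 20
  del 22.15.68.134/32 (clear depth 32)
  del 230.212.146.0/28 (clear depth 28)
  add 22.15.0.0/17 -> H0 at depth 17
  add 22.15.68.128/28 -> H1 at depth 28

== LOOKUPS ==
["H3","H4","H4","H1","H4","H3","H4","H4"]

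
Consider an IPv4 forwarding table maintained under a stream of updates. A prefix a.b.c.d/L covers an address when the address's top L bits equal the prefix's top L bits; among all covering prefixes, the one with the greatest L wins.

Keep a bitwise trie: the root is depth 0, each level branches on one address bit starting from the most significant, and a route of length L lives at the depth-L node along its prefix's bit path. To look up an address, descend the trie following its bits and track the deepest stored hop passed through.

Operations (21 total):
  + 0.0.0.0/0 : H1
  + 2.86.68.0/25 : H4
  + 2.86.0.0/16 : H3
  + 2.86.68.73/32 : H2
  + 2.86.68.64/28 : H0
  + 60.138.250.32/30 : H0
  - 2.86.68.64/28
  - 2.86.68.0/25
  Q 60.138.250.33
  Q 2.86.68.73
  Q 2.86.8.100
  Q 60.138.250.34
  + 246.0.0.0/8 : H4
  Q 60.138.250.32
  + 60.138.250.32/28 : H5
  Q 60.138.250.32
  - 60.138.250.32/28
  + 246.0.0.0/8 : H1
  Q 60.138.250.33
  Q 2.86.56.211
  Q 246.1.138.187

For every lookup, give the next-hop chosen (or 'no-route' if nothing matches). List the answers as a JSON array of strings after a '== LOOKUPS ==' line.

Trace:
  + 0.0.0.0/0 (H1) depth=0
  + 2.86.68.0/25 (H4) depth=25
  + 2.86.0.0/16 (H3) depth=16
  + 2.86.68.73/32 (H2) depth=32
  + 2.86.68.64/28 (H0) depth=28
  + 60.138.250.32/30 (H0) depth=30
  del 2.86.68.64/28 (clear depth 28)
  del 2.86.68.0/25 (clear depth 25)
  ? 60.138.250.33  path d0:H1→d1:-→d2:-→d3:-→d4:-→d5:-→d6:-→d7:-→d8:-→d9:-→d10:-→d11:-→d12:-→d13:-→d14:-→d15:-→d16:-→d17:-→d18:-→d19:-→d20:-→d21:-→d22:-→d23:-→d24:-→d25:-→d26:-→d27:-→d28:-→d29:-→d30:H0  best=H0
  ? 2.86.68.73  path d0:H1→d1:-→d2:-→d3:-→d4:-→d5:-→d6:-→d7:-→d8:-→d9:-→d10:-→d11:-→d12:-→d13:-→d14:-→d15:-→d16:H3→d17:-→d18:-→d19:-→d20:-→d21:-→d22:-→d23:-→d24:-→d25:-→d26:-→d27:-→d28:-→d29:-→d30:-→d31:-→d32:H2  best=H2
  ? 2.86.8.100  path d0:H1→d1:-→d2:-→d3:-→d4:-→d5:-→d6:-→d7:-→d8:-→d9:-→d10:-→d11:-→d12:-→d13:-→d14:-→d15:-→d16:H3→d17:-  best=H3
  ? 60.138.250.34  path d0:H1→d1:-→d2:-→d3:-→d4:-→d5:-→d6:-→d7:-→d8:-→d9:-→d10:-→d11:-→d12:-→d13:-→d14:-→d15:-→d16:-→d17:-→d18:-→d19:-→d20:-→d21:-→d22:-→d23:-→d24:-→d25:-→d26:-→d27:-→d28:-→d29:-→d30:H0  best=H0
  + 246.0.0.0/8 (H4) depth=8
  ? 60.138.250.32  path d0:H1→d1:-→d2:-→d3:-→d4:-→d5:-→d6:-→d7:-→d8:-→d9:-→d10:-→d11:-→d12:-→d13:-→d14:-→d15:-→d16:-→d17:-→d18:-→d19:-→d20:-→d21:-→d22:-→d23:-→d24:-→d25:-→d26:-→d27:-→d28:-→d29:-→d30:H0  best=H0
  + 60.138.250.32/28 (H5) depth=28
  ? 60.138.250.32  path d0:H1→d1:-→d2:-→d3:-→d4:-→d5:-→d6:-→d7:-→d8:-→d9:-→d10:-→d11:-→d12:-→d13:-→d14:-→d15:-→d16:-→d17:-→d18:-→d19:-→d20:-→d21:-→d22:-→d23:-→d24:-→d25:-→d26:-→d27:-→d28:H5→d29:-→d30:H0  best=H0
  del 60.138.250.32/28 (clear depth 28)
  + 246.0.0.0/8 (H1) depth=8
  ? 60.138.250.33  path d0:H1→d1:-→d2:-→d3:-→d4:-→d5:-→d6:-→d7:-→d8:-→d9:-→d10:-→d11:-→d12:-→d13:-→d14:-→d15:-→d16:-→d17:-→d18:-→d19:-→d20:-→d21:-→d22:-→d23:-→d24:-→d25:-→d26:-→d27:-→d28:-→d29:-→d30:H0  best=H0
  ? 2.86.56.211  path d0:H1→d1:-→d2:-→d3:-→d4:-→d5:-→d6:-→d7:-→d8:-→d9:-→d10:-→d11:-→d12:-→d13:-→d14:-→d15:-→d16:H3→d17:-  best=H3
  ? 246.1.138.187  path d0:H1→d1:-→d2:-→d3:-→d4:-→d5:-→d6:-→d7:-→d8:H1  best=H1

== LOOKUPS ==
["H0","H2","H3","H0","H0","H0","H0","H3","H1"]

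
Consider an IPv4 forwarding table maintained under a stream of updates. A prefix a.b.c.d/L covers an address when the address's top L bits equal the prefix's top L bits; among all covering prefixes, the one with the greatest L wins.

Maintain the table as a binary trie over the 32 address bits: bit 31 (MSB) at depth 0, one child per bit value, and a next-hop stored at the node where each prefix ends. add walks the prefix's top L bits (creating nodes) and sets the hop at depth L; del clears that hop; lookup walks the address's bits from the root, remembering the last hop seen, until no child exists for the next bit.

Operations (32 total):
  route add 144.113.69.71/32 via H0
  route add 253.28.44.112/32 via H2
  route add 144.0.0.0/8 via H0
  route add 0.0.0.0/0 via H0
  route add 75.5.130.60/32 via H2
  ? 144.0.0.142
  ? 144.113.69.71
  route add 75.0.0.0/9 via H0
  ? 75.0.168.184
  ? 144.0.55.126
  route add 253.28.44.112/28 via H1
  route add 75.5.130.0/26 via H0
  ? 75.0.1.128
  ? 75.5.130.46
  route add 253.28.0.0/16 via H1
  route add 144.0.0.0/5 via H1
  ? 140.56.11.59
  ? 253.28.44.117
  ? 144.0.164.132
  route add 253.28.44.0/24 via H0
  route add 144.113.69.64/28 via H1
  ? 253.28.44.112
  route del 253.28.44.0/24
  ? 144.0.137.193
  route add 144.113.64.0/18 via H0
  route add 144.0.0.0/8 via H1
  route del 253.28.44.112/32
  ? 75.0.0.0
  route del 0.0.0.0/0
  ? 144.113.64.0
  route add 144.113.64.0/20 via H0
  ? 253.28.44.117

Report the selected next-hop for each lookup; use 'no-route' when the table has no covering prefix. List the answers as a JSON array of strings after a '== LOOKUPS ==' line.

Trace:
  + 144.113.69.71/32 (H0) depth=32
  + 253.28.44.112/32 (H2) depth=32
  + 144.0.0.0/8 (H0) depth=8
  + 0.0.0.0/0 (H0) depth=0
  + 75.5.130.60/32 (H2) depth=32
  lookup 144.0.0.142: bits 100100000 walk d0:H0→d1:-→d2:-→d3:-→d4:-→d5:-→d6:-→d7:-→d8:H0→d9:- -> H0
  lookup 144.113.69.71: bits 10010000011100010100010101000111 walk d0:H0→d1:-→d2:-→d3:-→d4:-→d5:-→d6:-→d7:-→d8:H0→d9:-→d10:-→d11:-→d12:-→d13:-→d14:-→d15:-→d16:-→d17:-→d18:-→d19:-→d20:-→d21:-→d22:-→d23:-→d24:-→d25:-→d26:-→d27:-→d28:-→d29:-→d30:-→d31:-→d32:H0 -> H0
  + 75.0.0.0/9 (H0) depth=9
  lookup 75.0.168.184: bits 0100101100000 walk d0:H0→d1:-→d2:-→d3:-→d4:-→d5:-→d6:-→d7:-→d8:-→d9:H0→d10:-→d11:-→d12:-→d13:- -> H0
  lookup 144.0.55.126: bits 100100000 walk d0:H0→d1:-→d2:-→d3:-→d4:-→d5:-→d6:-→d7:-→d8:H0→d9:- -> H0
  + 253.28.44.112/28 (H1) depth=28
  + 75.5.130.0/26 (H0) depth=26
  lookup 75.0.1.128: bits 0100101100000 walk d0:H0→d1:-→d2:-→d3:-→d4:-→d5:-→d6:-→d7:-→d8:-→d9:H0→d10:-→d11:-→d12:-→d13:- -> H0
  lookup 75.5.130.46: bits 010010110000010110000010001 walk d0:H0→d1:-→d2:-→d3:-→d4:-→d5:-→d6:-→d7:-→d8:-→d9:H0→d10:-→d11:-→d12:-→d13:-→d14:-→d15:-→d16:-→d17:-→d18:-→d19:-→d20:-→d21:-→d22:-→d23:-→d24:-→d25:-→d26:H0→d27:- -> H0
  + 253.28.0.0/16 (H1) depth=16
  + 144.0.0.0/5 (H1) depth=5
  lookup 140.56.11.59: bits 100 walk d0:H0→d1:-→d2:-→d3:- -> H0
  lookup 253.28.44.117: bits 11111101000111000010110001110 walk d0:H0→d1:-→d2:-→d3:-→d4:-→d5:-→d6:-→d7:-→d8:-→d9:-→d10:-→d11:-→d12:-→d13:-→d14:-→d15:-→d16:H1→d17:-→d18:-→d19:-→d20:-→d21:-→d22:-→d23:-→d24:-→d25:-→d26:-→d27:-→d28:H1→d29:- -> H1
  lookup 144.0.164.132: bits 100100000 walk d0:H0→d1:-→d2:-→d3:-→d4:-→d5:H1→d6:-→d7:-→d8:H0→d9:- -> H0
  + 253.28.44.0/24 (H0) depth=24
  + 144.113.69.64/28 (H1) depth=28
  lookup 253.28.44.112: bits 11111101000111000010110001110000 walk d0:H0→d1:-→d2:-→d3:-→d4:-→d5:-→d6:-→d7:-→d8:-→d9:-→d10:-→d11:-→d12:-→d13:-→d14:-→d15:-→d16:H1→d17:-→d18:-→d19:-→d20:-→d21:-→d22:-→d23:-→d24:H0→d25:-→d26:-→d27:-→d28:H1→d29:-→d30:-→d31:-→d32:H2 -> H2
  del 253.28.44.0/24 (clear depth 24)
  lookup 144.0.137.193: bits 100100000 walk d0:H0→d1:-→d2:-→d3:-→d4:-→d5:H1→d6:-→d7:-→d8:H0→d9:- -> H0
  + 144.113.64.0/18 (H0) depth=18
  + 144.0.0.0/8 (H1) depth=8
  del 253.28.44.112/32 (clear depth 32)
  lookup 75.0.0.0: bits 0100101100000 walk d0:H0→d1:-→d2:-→d3:-→d4:-→d5:-→d6:-→d7:-→d8:-→d9:H0→d10:-→d11:-→d12:-→d13:- -> H0
  del 0.0.0.0/0 (clear depth 0)
  lookup 144.113.64.0: bits 100100000111000101000 walk d0:-→d1:-→d2:-→d3:-→d4:-→d5:H1→d6:-→d7:-→d8:H1→d9:-→d10:-→d11:-→d12:-→d13:-→d14:-→d15:-→d16:-→d17:-→d18:H0→d19:-→d20:-→d21:- -> H0
  + 144.113.64.0/20 (H0) depth=20
  lookup 253.28.44.117: bits 11111101000111000010110001110 walk d0:-→d1:-→d2:-→d3:-→d4:-→d5:-→d6:-→d7:-→d8:-→d9:-→d10:-→d11:-→d12:-→d13:-→d14:-→d15:-→d16:H1→d17:-→d18:-→d19:-→d20:-→d21:-→d22:-→d23:-→d24:-→d25:-→d26:-→d27:-→d28:H1→d29:- -> H1

== LOOKUPS ==
["H0","H0","H0","H0","H0","H0","H0","H1","H0","H2","H0","H0","H0","H1"]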